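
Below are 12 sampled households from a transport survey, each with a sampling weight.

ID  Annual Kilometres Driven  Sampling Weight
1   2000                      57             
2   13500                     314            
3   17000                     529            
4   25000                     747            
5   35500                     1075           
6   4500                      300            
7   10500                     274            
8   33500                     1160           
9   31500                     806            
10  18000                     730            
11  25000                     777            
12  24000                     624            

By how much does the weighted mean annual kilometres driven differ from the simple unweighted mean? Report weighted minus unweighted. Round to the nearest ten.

Unweighted sum = 2000 + 13500 + 17000 + 25000 + 35500 + 4500 + 10500 + 33500 + 31500 + 18000 + 25000 + 24000 = 240000
Unweighted mean = 240000 / 12 = 20000
Weighted sum = 2000×57 + 13500×314 + 17000×529 + 25000×747 + 35500×1075 + 4500×300 + 10500×274 + 33500×1160 + 31500×806 + 18000×730 + 25000×777 + 24000×624
  = 186200500
Sum of weights = 57 + 314 + 529 + 747 + 1075 + 300 + 274 + 1160 + 806 + 730 + 777 + 624 = 7393
Weighted mean = 186200500 / 7393 = 25186.054
Difference (weighted minus unweighted) = 5186.0544

5190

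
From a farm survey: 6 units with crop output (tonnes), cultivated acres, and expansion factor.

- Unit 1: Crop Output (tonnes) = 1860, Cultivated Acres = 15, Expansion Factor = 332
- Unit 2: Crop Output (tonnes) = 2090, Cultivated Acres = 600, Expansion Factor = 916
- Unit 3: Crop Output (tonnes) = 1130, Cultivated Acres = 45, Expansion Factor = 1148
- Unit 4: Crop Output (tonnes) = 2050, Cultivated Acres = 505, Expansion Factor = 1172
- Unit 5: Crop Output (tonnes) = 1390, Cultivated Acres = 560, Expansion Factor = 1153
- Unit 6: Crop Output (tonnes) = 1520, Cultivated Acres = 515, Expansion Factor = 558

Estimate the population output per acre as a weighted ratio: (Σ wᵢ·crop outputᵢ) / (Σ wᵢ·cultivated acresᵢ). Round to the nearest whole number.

4

Σ wᵢ·y = 1860×332 + 2090×916 + 1130×1148 + 2050×1172 + 1390×1153 + 1520×558
  = 617520 + 1914440 + 1297240 + 2402600 + 1602670 + 848160 = 8682630
Σ wᵢ·x = 15×332 + 600×916 + 45×1148 + 505×1172 + 560×1153 + 515×558
  = 4980 + 549600 + 51660 + 591860 + 645680 + 287370 = 2131150
Ratio = 8682630 / 2131150 = 4.0741525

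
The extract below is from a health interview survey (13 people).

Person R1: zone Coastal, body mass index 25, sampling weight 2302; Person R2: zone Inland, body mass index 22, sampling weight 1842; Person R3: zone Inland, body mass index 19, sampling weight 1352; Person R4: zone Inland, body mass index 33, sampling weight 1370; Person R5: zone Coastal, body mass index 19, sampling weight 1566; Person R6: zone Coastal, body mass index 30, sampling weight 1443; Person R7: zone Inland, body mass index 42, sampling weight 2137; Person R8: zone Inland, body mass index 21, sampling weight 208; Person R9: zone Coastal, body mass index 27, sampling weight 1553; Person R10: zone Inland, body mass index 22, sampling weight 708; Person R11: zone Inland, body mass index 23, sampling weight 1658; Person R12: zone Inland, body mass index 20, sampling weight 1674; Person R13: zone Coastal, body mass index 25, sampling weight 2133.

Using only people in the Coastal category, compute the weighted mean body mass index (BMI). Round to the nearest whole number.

Coastal rows: R1, R5, R6, R9, R13
Weighted sum = 25×2302 + 19×1566 + 30×1443 + 27×1553 + 25×2133
  = 57550 + 29754 + 43290 + 41931 + 53325 = 225850
Sum of weights = 2302 + 1566 + 1443 + 1553 + 2133 = 8997
Weighted mean = 225850 / 8997 = 25.102812

25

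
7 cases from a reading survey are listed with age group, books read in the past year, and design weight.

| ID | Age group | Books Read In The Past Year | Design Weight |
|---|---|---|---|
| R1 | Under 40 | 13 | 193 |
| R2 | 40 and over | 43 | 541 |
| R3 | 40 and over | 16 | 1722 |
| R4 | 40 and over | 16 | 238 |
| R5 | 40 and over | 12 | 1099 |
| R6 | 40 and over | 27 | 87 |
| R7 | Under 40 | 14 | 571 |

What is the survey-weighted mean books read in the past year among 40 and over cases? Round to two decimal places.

40 and over rows: R2, R3, R4, R5, R6
Weighted sum = 43×541 + 16×1722 + 16×238 + 12×1099 + 27×87
  = 23263 + 27552 + 3808 + 13188 + 2349 = 70160
Sum of weights = 541 + 1722 + 238 + 1099 + 87 = 3687
Weighted mean = 70160 / 3687 = 19.029021

19.03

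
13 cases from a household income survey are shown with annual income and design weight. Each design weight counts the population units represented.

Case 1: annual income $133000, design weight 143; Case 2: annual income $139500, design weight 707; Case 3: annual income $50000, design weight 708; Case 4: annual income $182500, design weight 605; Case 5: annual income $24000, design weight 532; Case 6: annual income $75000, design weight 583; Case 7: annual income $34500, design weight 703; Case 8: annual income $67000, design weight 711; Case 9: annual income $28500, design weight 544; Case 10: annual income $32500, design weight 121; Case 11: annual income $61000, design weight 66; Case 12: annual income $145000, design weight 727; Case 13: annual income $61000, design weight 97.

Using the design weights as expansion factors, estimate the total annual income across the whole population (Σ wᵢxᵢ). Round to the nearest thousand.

526636000

Weighted total = 526636000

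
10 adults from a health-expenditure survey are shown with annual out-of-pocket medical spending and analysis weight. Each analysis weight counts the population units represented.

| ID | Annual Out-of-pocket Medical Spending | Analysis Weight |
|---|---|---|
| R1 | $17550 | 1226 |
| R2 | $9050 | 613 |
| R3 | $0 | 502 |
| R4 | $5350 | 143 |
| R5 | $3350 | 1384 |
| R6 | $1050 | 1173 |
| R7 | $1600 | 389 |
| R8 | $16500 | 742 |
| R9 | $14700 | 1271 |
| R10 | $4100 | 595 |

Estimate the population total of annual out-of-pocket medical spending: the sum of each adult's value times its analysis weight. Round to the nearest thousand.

Weighted total = 17550×1226 + 9050×613 + 0×502 + 5350×143 + 3350×1384 + 1050×1173 + 1600×389 + 16500×742 + 14700×1271 + 4100×595
  = 21516300 + 5547650 + 0 + 765050 + 4636400 + 1231650 + 622400 + 12243000 + 18683700 + 2439500 = 67685650

67686000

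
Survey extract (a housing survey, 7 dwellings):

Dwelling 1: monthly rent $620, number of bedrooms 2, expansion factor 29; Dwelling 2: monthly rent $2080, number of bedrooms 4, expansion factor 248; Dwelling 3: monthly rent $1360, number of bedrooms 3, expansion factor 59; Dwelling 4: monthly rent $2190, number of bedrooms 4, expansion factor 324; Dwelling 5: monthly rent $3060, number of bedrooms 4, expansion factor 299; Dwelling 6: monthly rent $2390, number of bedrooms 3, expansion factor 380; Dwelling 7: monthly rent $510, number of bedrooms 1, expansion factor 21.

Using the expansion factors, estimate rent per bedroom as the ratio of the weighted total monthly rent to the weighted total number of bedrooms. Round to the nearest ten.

Σ wᵢ·y = 620×29 + 2080×248 + 1360×59 + 2190×324 + 3060×299 + 2390×380 + 510×21
  = 17980 + 515840 + 80240 + 709560 + 914940 + 908200 + 10710 = 3157470
Σ wᵢ·x = 4880
Ratio = 3157470 / 4880 = 647.02254

650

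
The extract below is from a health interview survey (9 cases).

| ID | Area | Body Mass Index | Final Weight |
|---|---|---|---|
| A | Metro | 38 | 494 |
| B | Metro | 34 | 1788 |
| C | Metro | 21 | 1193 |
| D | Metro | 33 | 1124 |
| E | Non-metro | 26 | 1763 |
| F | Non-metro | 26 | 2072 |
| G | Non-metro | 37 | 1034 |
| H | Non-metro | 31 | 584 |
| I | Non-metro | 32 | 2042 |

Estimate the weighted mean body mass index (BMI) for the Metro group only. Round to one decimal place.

Metro rows: A, B, C, D
Weighted sum = 141709
Sum of weights = 4599
Weighted mean = 141709 / 4599 = 30.813003

30.8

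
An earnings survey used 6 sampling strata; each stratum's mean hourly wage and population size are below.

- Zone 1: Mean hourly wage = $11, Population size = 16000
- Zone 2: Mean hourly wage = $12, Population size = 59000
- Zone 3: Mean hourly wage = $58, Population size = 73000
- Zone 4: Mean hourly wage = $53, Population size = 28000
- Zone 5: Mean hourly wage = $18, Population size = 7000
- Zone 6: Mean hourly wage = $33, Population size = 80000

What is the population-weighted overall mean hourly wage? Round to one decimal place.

Σ Nₕ·x̄ₕ = 11×16000 + 12×59000 + 58×73000 + 53×28000 + 18×7000 + 33×80000
  = 9368000
Σ Nₕ = 16000 + 59000 + 73000 + 28000 + 7000 + 80000 = 263000
Overall mean = 9368000 / 263000 = 35.619772

35.6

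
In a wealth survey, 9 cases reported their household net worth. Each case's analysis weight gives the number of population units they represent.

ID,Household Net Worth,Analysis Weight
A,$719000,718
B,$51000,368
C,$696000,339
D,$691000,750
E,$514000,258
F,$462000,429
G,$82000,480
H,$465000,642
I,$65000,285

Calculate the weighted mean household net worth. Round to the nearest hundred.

Weighted sum = 719000×718 + 51000×368 + 696000×339 + 691000×750 + 514000×258 + 462000×429 + 82000×480 + 465000×642 + 65000×285
  = 516242000 + 18768000 + 235944000 + 518250000 + 132612000 + 198198000 + 39360000 + 298530000 + 18525000 = 1976429000
Sum of weights = 718 + 368 + 339 + 750 + 258 + 429 + 480 + 642 + 285 = 4269
Weighted mean = 1976429000 / 4269 = 462972.36

463000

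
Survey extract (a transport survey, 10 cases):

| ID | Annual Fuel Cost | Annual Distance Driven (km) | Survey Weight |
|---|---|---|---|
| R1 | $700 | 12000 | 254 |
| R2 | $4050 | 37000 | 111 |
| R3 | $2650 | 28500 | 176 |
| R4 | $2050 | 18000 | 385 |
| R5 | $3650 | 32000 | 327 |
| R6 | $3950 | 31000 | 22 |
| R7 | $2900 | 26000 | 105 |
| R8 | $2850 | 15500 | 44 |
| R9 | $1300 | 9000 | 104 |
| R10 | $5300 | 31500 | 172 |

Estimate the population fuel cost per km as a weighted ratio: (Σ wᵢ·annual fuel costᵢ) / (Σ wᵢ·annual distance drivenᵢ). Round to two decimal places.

Σ wᵢ·y = 700×254 + 4050×111 + 2650×176 + 2050×385 + 3650×327 + 3950×22 + 2900×105 + 2850×44 + 1300×104 + 5300×172
  = 4640150
Σ wᵢ·x = 12000×254 + 37000×111 + 28500×176 + 18000×385 + 32000×327 + 31000×22 + 26000×105 + 15500×44 + 9000×104 + 31500×172
  = 3048000 + 4107000 + 5016000 + 6930000 + 10464000 + 682000 + 2730000 + 682000 + 936000 + 5418000 = 40013000
Ratio = 4640150 / 40013000 = 0.11596606

0.12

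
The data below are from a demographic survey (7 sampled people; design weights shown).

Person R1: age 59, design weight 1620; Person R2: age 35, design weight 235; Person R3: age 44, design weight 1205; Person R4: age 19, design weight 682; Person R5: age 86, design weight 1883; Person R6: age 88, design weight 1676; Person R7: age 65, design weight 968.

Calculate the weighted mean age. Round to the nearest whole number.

66

Weighted sum = 59×1620 + 35×235 + 44×1205 + 19×682 + 86×1883 + 88×1676 + 65×968
  = 95580 + 8225 + 53020 + 12958 + 161938 + 147488 + 62920 = 542129
Sum of weights = 8269
Weighted mean = 542129 / 8269 = 65.561616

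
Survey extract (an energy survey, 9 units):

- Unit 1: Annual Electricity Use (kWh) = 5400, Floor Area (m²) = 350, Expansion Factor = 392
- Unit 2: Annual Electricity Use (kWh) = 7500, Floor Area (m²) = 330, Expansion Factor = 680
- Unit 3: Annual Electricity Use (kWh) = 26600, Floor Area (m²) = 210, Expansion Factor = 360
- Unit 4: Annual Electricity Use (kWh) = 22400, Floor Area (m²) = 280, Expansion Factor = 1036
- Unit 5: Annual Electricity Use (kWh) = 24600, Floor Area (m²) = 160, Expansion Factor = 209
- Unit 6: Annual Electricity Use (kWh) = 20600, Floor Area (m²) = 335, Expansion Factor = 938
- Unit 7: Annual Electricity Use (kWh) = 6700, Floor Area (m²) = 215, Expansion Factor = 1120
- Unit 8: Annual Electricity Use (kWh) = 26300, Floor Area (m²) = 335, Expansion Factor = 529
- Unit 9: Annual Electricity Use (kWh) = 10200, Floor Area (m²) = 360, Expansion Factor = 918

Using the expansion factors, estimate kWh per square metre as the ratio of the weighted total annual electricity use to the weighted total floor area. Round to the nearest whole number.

Σ wᵢ·y = 5400×392 + 7500×680 + 26600×360 + 22400×1036 + 24600×209 + 20600×938 + 6700×1120 + 26300×529 + 10200×918
  = 95243700
Σ wᵢ·x = 1823445
Ratio = 95243700 / 1823445 = 52.232834

52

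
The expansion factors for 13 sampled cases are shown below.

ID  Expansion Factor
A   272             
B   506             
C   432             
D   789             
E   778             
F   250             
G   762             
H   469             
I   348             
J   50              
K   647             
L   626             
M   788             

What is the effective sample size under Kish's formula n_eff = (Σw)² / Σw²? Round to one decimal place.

Σ wᵢ = 6717
Σ wᵢ² = 4162587
n_eff = 6717² / 4162587 = 45118089 / 4162587 = 10.838954

10.8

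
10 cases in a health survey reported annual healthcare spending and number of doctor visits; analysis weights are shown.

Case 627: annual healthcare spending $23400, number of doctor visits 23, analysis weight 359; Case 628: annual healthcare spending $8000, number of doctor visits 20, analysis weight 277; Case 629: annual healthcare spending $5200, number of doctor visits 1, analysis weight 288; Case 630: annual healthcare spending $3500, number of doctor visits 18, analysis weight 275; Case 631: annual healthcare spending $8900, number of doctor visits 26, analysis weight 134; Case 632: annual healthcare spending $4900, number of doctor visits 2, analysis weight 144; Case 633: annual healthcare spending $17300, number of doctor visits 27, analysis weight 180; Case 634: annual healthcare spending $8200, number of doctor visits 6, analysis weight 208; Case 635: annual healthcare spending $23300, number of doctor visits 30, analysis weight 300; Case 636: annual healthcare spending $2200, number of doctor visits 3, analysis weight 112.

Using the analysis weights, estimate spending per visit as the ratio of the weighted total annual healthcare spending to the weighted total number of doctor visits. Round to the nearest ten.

710

Σ wᵢ·y = 23400×359 + 8000×277 + 5200×288 + 3500×275 + 8900×134 + 4900×144 + 17300×180 + 8200×208 + 23300×300 + 2200×112
  = 8400600 + 2216000 + 1497600 + 962500 + 1192600 + 705600 + 3114000 + 1705600 + 6990000 + 246400 = 27030900
Σ wᵢ·x = 23×359 + 20×277 + 1×288 + 18×275 + 26×134 + 2×144 + 27×180 + 6×208 + 30×300 + 3×112
  = 8257 + 5540 + 288 + 4950 + 3484 + 288 + 4860 + 1248 + 9000 + 336 = 38251
Ratio = 27030900 / 38251 = 706.67172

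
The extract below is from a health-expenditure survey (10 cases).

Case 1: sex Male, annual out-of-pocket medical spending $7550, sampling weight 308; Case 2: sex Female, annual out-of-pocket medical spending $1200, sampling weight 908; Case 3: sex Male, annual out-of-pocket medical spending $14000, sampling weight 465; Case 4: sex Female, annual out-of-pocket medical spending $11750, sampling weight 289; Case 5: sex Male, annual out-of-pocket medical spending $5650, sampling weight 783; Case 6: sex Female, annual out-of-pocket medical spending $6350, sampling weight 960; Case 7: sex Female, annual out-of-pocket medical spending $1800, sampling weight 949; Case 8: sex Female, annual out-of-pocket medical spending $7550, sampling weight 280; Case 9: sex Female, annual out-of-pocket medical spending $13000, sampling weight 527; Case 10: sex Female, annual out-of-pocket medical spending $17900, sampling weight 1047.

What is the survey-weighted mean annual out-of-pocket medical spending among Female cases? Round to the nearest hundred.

Female rows: 2, 4, 6, 7, 8, 9, 10
Weighted sum = 1200×908 + 11750×289 + 6350×960 + 1800×949 + 7550×280 + 13000×527 + 17900×1047
  = 39995850
Sum of weights = 908 + 289 + 960 + 949 + 280 + 527 + 1047 = 4960
Weighted mean = 39995850 / 4960 = 8063.6794

8100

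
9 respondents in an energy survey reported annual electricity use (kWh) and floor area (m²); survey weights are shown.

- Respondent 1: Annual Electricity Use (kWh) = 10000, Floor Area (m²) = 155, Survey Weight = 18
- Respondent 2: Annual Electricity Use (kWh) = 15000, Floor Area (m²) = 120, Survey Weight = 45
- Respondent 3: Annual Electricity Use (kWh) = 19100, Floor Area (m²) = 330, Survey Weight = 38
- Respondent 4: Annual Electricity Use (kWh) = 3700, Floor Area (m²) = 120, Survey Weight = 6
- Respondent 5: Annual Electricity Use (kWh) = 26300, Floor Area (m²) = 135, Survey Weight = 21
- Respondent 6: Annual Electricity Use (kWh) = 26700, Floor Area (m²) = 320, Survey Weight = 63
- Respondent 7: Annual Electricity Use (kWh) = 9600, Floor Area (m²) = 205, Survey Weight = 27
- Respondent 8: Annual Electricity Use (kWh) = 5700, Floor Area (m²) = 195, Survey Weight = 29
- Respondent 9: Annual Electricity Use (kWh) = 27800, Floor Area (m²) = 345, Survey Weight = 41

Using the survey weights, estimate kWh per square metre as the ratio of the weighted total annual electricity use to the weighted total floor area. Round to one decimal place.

77.4

Σ wᵢ·y = 10000×18 + 15000×45 + 19100×38 + 3700×6 + 26300×21 + 26700×63 + 9600×27 + 5700×29 + 27800×41
  = 5401700
Σ wᵢ·x = 155×18 + 120×45 + 330×38 + 120×6 + 135×21 + 320×63 + 205×27 + 195×29 + 345×41
  = 2790 + 5400 + 12540 + 720 + 2835 + 20160 + 5535 + 5655 + 14145 = 69780
Ratio = 5401700 / 69780 = 77.410433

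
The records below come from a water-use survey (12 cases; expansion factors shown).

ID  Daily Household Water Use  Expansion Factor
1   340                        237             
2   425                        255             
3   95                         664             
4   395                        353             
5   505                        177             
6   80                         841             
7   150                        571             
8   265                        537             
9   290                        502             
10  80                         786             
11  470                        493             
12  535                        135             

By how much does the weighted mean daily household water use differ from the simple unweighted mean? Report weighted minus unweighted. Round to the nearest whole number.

Unweighted sum = 340 + 425 + 95 + 395 + 505 + 80 + 150 + 265 + 290 + 80 + 470 + 535 = 3630
Unweighted mean = 3630 / 12 = 302.5
Weighted sum = 340×237 + 425×255 + 95×664 + 395×353 + 505×177 + 80×841 + 150×571 + 265×537 + 290×502 + 80×786 + 470×493 + 535×135
  = 80580 + 108375 + 63080 + 139435 + 89385 + 67280 + 85650 + 142305 + 145580 + 62880 + 231710 + 72225 = 1288485
Sum of weights = 237 + 255 + 664 + 353 + 177 + 841 + 571 + 537 + 502 + 786 + 493 + 135 = 5551
Weighted mean = 1288485 / 5551 = 232.11764
Difference (weighted minus unweighted) = -70.382364

-70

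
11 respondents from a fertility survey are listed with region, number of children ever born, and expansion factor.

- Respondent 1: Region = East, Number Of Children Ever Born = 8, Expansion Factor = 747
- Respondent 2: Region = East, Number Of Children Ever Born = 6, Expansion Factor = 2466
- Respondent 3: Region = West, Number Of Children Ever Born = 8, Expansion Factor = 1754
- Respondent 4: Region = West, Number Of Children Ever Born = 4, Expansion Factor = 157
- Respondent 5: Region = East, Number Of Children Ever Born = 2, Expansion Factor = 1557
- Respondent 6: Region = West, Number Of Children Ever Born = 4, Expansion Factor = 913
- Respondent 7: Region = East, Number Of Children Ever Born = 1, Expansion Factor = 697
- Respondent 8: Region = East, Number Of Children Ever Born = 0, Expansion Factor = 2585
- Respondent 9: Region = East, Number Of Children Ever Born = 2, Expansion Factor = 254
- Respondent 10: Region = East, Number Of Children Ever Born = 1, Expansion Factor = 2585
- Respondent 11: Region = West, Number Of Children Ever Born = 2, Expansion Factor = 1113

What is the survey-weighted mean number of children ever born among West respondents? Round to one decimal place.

5.2

West rows: 3, 4, 6, 11
Weighted sum = 20538
Sum of weights = 1754 + 157 + 913 + 1113 = 3937
Weighted mean = 20538 / 3937 = 5.2166624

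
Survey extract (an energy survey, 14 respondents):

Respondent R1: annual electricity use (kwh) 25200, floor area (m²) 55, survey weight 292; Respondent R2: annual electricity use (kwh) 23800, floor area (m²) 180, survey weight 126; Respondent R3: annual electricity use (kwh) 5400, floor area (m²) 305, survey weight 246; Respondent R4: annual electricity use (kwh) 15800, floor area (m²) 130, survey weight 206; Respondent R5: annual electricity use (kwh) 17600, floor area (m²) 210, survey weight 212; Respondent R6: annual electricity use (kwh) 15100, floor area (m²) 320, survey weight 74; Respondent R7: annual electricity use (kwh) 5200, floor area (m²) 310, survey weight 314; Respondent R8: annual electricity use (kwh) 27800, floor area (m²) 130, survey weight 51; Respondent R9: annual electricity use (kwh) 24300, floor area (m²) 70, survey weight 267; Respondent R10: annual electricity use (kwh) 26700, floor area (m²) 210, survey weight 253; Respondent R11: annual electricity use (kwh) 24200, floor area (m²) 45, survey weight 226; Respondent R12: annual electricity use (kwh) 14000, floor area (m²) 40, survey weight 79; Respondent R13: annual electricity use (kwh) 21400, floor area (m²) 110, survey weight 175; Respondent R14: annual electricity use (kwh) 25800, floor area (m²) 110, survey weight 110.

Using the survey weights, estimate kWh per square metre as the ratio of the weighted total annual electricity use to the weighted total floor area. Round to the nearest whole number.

Σ wᵢ·y = 49241000
Σ wᵢ·x = 429220
Ratio = 49241000 / 429220 = 114.72205

115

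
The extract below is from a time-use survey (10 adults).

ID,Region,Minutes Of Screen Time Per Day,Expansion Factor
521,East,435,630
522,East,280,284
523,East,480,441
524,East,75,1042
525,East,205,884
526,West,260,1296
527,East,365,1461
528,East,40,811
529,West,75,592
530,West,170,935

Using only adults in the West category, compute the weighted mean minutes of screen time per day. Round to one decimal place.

West rows: 526, 529, 530
Weighted sum = 260×1296 + 75×592 + 170×935
  = 540310
Sum of weights = 2823
Weighted mean = 540310 / 2823 = 191.39568

191.4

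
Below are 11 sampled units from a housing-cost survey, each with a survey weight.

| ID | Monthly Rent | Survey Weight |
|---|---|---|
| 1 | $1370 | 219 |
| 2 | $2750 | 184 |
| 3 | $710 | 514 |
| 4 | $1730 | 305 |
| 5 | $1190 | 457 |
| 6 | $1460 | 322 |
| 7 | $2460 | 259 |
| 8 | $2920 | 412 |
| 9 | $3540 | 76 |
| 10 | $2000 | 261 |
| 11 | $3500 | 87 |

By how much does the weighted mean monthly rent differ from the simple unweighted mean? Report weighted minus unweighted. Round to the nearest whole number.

-324

Unweighted sum = 1370 + 2750 + 710 + 1730 + 1190 + 1460 + 2460 + 2920 + 3540 + 2000 + 3500 = 23630
Unweighted mean = 23630 / 11 = 2148.1818
Weighted sum = 5648290
Sum of weights = 3096
Weighted mean = 5648290 / 3096 = 1824.3831
Difference (weighted minus unweighted) = -323.79874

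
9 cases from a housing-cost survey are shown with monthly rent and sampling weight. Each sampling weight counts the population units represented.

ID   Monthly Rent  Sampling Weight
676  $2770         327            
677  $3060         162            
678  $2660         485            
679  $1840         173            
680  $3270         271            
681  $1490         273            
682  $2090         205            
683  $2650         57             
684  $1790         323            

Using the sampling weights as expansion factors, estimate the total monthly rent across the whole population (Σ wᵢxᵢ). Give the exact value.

Weighted total = 2770×327 + 3060×162 + 2660×485 + 1840×173 + 3270×271 + 1490×273 + 2090×205 + 2650×57 + 1790×323
  = 905790 + 495720 + 1290100 + 318320 + 886170 + 406770 + 428450 + 151050 + 578170 = 5460540

5460540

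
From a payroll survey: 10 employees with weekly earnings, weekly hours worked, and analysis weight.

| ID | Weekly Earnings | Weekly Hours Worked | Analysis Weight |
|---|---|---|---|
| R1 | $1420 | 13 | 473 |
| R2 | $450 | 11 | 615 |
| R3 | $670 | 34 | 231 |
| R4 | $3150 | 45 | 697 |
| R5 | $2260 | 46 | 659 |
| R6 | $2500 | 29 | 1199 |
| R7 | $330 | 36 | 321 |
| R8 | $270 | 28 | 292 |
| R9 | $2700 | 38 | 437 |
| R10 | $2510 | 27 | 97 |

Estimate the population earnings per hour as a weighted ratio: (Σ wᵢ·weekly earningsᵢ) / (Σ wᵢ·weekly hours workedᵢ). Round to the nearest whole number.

Σ wᵢ·y = 1420×473 + 450×615 + 670×231 + 3150×697 + 2260×659 + 2500×1199 + 330×321 + 270×292 + 2700×437 + 2510×97
  = 671660 + 276750 + 154770 + 2195550 + 1489340 + 2997500 + 105930 + 78840 + 1179900 + 243470 = 9393710
Σ wᵢ·x = 13×473 + 11×615 + 34×231 + 45×697 + 46×659 + 29×1199 + 36×321 + 28×292 + 38×437 + 27×97
  = 6149 + 6765 + 7854 + 31365 + 30314 + 34771 + 11556 + 8176 + 16606 + 2619 = 156175
Ratio = 9393710 / 156175 = 60.148615

60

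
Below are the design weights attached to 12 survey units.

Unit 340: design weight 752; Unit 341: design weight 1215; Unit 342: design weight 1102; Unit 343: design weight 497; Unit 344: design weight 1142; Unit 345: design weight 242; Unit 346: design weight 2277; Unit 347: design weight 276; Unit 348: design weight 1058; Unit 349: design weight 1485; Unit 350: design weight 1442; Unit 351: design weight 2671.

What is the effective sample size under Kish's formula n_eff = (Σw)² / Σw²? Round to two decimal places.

Σ wᵢ = 14159
Σ wᵢ² = 22664969
n_eff = 14159² / 22664969 = 200477281 / 22664969 = 8.8452484

8.85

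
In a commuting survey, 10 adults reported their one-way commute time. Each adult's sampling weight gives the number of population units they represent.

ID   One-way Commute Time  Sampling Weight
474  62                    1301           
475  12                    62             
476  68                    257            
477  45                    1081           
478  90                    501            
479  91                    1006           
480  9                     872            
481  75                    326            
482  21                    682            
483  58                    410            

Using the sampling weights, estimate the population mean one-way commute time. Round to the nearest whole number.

55

Weighted sum = 354563
Sum of weights = 1301 + 62 + 257 + 1081 + 501 + 1006 + 872 + 326 + 682 + 410 = 6498
Weighted mean = 354563 / 6498 = 54.564943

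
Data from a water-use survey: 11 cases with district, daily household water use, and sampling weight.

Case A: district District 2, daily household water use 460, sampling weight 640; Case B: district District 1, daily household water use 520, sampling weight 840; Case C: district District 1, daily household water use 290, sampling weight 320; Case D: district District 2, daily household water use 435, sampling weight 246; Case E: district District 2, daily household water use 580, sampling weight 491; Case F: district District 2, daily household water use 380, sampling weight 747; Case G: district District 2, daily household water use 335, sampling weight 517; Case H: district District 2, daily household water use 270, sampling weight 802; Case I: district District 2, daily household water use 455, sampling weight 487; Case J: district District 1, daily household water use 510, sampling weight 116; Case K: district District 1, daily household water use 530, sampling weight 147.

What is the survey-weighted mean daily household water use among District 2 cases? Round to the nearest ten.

400

District 2 rows: A, D, E, F, G, H, I
Weighted sum = 460×640 + 435×246 + 580×491 + 380×747 + 335×517 + 270×802 + 455×487
  = 294400 + 107010 + 284780 + 283860 + 173195 + 216540 + 221585 = 1581370
Sum of weights = 640 + 246 + 491 + 747 + 517 + 802 + 487 = 3930
Weighted mean = 1581370 / 3930 = 402.38422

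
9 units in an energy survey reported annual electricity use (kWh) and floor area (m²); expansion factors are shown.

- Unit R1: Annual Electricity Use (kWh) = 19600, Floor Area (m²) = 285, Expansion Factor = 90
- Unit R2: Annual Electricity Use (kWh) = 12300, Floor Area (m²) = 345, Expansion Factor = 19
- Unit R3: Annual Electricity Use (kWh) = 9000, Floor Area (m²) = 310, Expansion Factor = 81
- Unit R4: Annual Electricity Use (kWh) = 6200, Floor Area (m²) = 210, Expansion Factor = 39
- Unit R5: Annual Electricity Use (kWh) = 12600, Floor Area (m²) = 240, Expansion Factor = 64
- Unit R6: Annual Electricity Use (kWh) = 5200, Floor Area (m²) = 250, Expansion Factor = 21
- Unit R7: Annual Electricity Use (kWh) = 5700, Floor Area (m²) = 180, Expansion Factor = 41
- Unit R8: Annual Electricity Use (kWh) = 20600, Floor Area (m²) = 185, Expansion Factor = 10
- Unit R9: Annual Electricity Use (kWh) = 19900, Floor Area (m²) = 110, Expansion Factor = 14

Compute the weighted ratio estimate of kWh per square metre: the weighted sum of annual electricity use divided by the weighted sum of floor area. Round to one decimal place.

Σ wᵢ·y = 19600×90 + 12300×19 + 9000×81 + 6200×39 + 12600×64 + 5200×21 + 5700×41 + 20600×10 + 19900×14
  = 1764000 + 233700 + 729000 + 241800 + 806400 + 109200 + 233700 + 206000 + 278600 = 4602400
Σ wᵢ·x = 285×90 + 345×19 + 310×81 + 210×39 + 240×64 + 250×21 + 180×41 + 185×10 + 110×14
  = 25650 + 6555 + 25110 + 8190 + 15360 + 5250 + 7380 + 1850 + 1540 = 96885
Ratio = 4602400 / 96885 = 47.503742

47.5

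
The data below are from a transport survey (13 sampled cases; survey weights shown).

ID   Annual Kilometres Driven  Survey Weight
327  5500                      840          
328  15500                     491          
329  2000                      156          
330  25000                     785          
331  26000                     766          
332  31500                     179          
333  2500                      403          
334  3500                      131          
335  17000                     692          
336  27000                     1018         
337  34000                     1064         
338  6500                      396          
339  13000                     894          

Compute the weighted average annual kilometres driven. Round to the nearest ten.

19040

Weighted sum = 148810000
Sum of weights = 7815
Weighted mean = 148810000 / 7815 = 19041.587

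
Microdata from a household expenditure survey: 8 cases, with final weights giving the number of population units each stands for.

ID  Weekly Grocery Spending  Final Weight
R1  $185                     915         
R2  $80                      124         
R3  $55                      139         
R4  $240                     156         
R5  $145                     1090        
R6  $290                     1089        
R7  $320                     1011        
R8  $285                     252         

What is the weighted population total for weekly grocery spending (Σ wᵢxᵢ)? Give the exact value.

Weighted total = 1093480

1093480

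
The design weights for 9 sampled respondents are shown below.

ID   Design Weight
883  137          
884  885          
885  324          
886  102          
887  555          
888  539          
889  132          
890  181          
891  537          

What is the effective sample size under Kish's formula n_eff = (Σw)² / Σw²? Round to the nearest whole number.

6

Σ wᵢ = 3392
Σ wᵢ² = 18769 + 783225 + 104976 + 10404 + 308025 + 290521 + 17424 + 32761 + 288369 = 1854474
n_eff = 3392² / 1854474 = 11505664 / 1854474 = 6.2042736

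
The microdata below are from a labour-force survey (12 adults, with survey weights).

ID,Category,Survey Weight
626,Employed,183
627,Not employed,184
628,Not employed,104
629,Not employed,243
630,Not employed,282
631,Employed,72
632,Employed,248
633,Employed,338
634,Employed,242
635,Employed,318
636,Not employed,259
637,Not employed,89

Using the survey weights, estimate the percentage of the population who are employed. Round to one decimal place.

54.7

Sum of weights for 'Employed' = 183 + 72 + 248 + 338 + 242 + 318 = 1401
Total weight = 183 + 184 + 104 + 243 + 282 + 72 + 248 + 338 + 242 + 318 + 259 + 89 = 2562
Weighted proportion = 1401 / 2562 = 0.54683841 → 54.683841%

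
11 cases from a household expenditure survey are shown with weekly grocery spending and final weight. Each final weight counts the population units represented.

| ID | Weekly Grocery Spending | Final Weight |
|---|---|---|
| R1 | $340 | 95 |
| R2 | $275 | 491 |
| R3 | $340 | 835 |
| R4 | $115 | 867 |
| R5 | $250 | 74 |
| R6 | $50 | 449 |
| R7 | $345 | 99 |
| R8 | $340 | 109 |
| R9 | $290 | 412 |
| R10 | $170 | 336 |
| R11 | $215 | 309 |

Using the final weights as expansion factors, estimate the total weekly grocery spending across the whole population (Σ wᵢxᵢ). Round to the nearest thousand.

Weighted total = 340×95 + 275×491 + 340×835 + 115×867 + 250×74 + 50×449 + 345×99 + 340×109 + 290×412 + 170×336 + 215×309
  = 32300 + 135025 + 283900 + 99705 + 18500 + 22450 + 34155 + 37060 + 119480 + 57120 + 66435 = 906130

906000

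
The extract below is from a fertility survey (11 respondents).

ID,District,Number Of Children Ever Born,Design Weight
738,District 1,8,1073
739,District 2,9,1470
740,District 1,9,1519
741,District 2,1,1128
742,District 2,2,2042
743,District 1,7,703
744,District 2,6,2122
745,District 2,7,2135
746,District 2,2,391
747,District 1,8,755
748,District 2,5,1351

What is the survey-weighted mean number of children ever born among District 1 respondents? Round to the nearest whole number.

District 1 rows: 738, 740, 743, 747
Weighted sum = 8×1073 + 9×1519 + 7×703 + 8×755
  = 8584 + 13671 + 4921 + 6040 = 33216
Sum of weights = 1073 + 1519 + 703 + 755 = 4050
Weighted mean = 33216 / 4050 = 8.2014815

8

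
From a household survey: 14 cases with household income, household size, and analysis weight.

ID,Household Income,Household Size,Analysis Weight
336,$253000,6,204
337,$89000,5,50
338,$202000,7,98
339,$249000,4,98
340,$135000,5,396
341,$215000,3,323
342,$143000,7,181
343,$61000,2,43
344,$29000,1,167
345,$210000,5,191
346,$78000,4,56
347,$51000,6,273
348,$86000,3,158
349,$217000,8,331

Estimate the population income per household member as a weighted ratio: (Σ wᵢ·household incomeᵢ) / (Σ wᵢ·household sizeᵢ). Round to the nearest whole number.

30890

Σ wᵢ·y = 400330000
Σ wᵢ·x = 12960
Ratio = 400330000 / 12960 = 30889.66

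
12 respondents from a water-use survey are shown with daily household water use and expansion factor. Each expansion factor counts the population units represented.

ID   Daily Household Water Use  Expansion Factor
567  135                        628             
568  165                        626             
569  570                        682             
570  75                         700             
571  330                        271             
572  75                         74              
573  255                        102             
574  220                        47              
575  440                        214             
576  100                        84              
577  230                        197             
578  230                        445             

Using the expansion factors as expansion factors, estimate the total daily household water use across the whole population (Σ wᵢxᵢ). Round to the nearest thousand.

1011000

Weighted total = 135×628 + 165×626 + 570×682 + 75×700 + 330×271 + 75×74 + 255×102 + 220×47 + 440×214 + 100×84 + 230×197 + 230×445
  = 84780 + 103290 + 388740 + 52500 + 89430 + 5550 + 26010 + 10340 + 94160 + 8400 + 45310 + 102350 = 1010860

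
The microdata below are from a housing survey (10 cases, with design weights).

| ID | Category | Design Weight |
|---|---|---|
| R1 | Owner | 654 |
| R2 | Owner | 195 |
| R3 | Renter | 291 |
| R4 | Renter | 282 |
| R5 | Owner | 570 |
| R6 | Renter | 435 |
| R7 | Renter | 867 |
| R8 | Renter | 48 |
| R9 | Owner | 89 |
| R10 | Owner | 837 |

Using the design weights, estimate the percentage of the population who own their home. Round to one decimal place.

Sum of weights for 'Owner' = 654 + 195 + 570 + 89 + 837 = 2345
Total weight = 654 + 195 + 291 + 282 + 570 + 435 + 867 + 48 + 89 + 837 = 4268
Weighted proportion = 2345 / 4268 = 0.54943768 → 54.943768%

54.9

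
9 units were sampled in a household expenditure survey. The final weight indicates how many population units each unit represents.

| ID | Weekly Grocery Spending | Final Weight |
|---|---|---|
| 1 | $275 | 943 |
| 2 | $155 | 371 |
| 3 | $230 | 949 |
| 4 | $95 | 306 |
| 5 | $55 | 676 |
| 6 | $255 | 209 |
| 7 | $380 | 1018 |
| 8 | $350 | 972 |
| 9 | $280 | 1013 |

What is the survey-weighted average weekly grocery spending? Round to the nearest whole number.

258

Weighted sum = 275×943 + 155×371 + 230×949 + 95×306 + 55×676 + 255×209 + 380×1018 + 350×972 + 280×1013
  = 1665325
Sum of weights = 943 + 371 + 949 + 306 + 676 + 209 + 1018 + 972 + 1013 = 6457
Weighted mean = 1665325 / 6457 = 257.91002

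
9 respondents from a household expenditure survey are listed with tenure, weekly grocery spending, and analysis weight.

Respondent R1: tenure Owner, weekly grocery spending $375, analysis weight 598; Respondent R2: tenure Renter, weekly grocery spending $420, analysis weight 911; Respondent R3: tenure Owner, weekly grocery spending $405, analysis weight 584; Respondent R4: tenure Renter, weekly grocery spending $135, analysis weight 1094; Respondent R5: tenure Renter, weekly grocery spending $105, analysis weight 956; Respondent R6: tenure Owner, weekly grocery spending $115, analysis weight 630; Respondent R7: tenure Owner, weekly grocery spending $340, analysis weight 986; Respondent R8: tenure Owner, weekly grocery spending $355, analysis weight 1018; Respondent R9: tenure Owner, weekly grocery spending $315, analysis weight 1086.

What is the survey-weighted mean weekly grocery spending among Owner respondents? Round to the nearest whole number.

321

Owner rows: R1, R3, R6, R7, R8, R9
Weighted sum = 375×598 + 405×584 + 115×630 + 340×986 + 355×1018 + 315×1086
  = 224250 + 236520 + 72450 + 335240 + 361390 + 342090 = 1571940
Sum of weights = 4902
Weighted mean = 1571940 / 4902 = 320.67319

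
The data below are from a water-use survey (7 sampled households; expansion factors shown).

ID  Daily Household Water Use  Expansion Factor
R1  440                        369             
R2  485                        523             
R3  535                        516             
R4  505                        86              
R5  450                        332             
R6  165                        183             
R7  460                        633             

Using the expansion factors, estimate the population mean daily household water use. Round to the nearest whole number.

457

Weighted sum = 440×369 + 485×523 + 535×516 + 505×86 + 450×332 + 165×183 + 460×633
  = 1206280
Sum of weights = 369 + 523 + 516 + 86 + 332 + 183 + 633 = 2642
Weighted mean = 1206280 / 2642 = 456.57835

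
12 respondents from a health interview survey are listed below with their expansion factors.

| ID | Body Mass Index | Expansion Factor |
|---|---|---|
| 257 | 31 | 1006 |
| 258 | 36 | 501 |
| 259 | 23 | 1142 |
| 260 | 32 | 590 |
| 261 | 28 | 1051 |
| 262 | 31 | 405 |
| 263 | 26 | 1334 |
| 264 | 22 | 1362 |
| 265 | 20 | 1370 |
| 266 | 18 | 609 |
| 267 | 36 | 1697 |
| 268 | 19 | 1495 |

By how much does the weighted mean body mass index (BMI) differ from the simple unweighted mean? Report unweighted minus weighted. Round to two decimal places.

Unweighted sum = 31 + 36 + 23 + 32 + 28 + 31 + 26 + 22 + 20 + 18 + 36 + 19 = 322
Unweighted mean = 322 / 12 = 26.833333
Weighted sum = 31×1006 + 36×501 + 23×1142 + 32×590 + 28×1051 + 31×405 + 26×1334 + 22×1362 + 20×1370 + 18×609 + 36×1697 + 19×1495
  = 31186 + 18036 + 26266 + 18880 + 29428 + 12555 + 34684 + 29964 + 27400 + 10962 + 61092 + 28405 = 328858
Sum of weights = 1006 + 501 + 1142 + 590 + 1051 + 405 + 1334 + 1362 + 1370 + 609 + 1697 + 1495 = 12562
Weighted mean = 328858 / 12562 = 26.178793
Difference (unweighted minus weighted) = 0.65454015

0.65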